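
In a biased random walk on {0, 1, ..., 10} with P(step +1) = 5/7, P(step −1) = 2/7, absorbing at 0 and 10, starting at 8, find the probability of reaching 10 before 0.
P(hit 10 before 0) = (1 − (2/5)^8) / (1 − (2/5)^10) = 464725/464981

Let u_k denote P(reach 10 before 0 | start at k). Boundary: u_0 = 0, u_10 = 1. Recurrence: u_k = 5/7·u_{k+1} + 2/7·u_{k-1} for 1 ≤ k ≤ 9. Try u_k = A + B·r^k with r = q/p = (2/7)/(5/7) = 2/5. Substitution satisfies the recurrence; boundary conditions give:
  u_k = (1 − r^k) / (1 − r^N) = (1 − (2/5)^8) / (1 − (2/5)^10) = 464725/464981.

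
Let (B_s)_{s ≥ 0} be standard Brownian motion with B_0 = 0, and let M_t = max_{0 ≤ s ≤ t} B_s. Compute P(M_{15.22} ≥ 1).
P(M_{15.22} ≥ 1) = 2·P(B_{15.22} ≥ 1) = 2(1 − Φ(1/√15.22)) ≈ 0.7977

By the reflection principle for Brownian motion, P(M_t ≥ a) = 2 · P(B_t ≥ a) for a ≥ 0. Since B_t ~ N(0, t), P(B_t ≥ 1) = 1 − Φ(1/√t) = 1 − Φ(1/√15.22) = 1 − Φ(0.2563). So
  P(M_{15.22} ≥ 1) = 2(1 − Φ(0.2563)) ≈ 0.7977.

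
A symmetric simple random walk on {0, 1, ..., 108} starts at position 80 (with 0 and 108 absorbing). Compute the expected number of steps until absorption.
E[τ | X_0 = 80] = 2240

Let v_k = E[τ | X_0 = k]. Boundary: v_0 = v_108 = 0. Recurrence: v_k = 1 + (v_{k-1} + v_{k+1})/2 for 1 ≤ k ≤ 107. The particular solution to v_k − (v_{k-1} + v_{k+1})/2 = 1 is v_k = −k^2. Adding homogeneous solution A + B k and matching boundaries gives v_k = k (108 − k). Substituting k = 80: v_80 = 80 · 28 = 2240.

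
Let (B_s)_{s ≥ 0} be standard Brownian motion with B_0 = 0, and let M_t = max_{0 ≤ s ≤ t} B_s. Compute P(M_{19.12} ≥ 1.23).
P(M_{19.12} ≥ 1.23) = 2·P(B_{19.12} ≥ 1.23) = 2(1 − Φ(1.23/√19.12)) ≈ 0.7785

By the reflection principle for Brownian motion, P(M_t ≥ a) = 2 · P(B_t ≥ a) for a ≥ 0. Since B_t ~ N(0, t), P(B_t ≥ 1.23) = 1 − Φ(1.23/√t) = 1 − Φ(1.23/√19.12) = 1 − Φ(0.2813). So
  P(M_{19.12} ≥ 1.23) = 2(1 − Φ(0.2813)) ≈ 0.7785.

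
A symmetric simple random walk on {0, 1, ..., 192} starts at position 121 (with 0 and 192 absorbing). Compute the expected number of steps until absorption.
E[τ | X_0 = 121] = 8591

Let v_k = E[τ | X_0 = k]. Boundary: v_0 = v_192 = 0. Recurrence: v_k = 1 + (v_{k-1} + v_{k+1})/2 for 1 ≤ k ≤ 191. The particular solution to v_k − (v_{k-1} + v_{k+1})/2 = 1 is v_k = −k^2. Adding homogeneous solution A + B k and matching boundaries gives v_k = k (192 − k). Substituting k = 121: v_121 = 121 · 71 = 8591.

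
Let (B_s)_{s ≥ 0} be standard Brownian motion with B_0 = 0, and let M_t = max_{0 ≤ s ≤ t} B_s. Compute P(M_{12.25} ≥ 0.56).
P(M_{12.25} ≥ 0.56) = 2·P(B_{12.25} ≥ 0.56) = 2(1 − Φ(0.56/√12.25)) ≈ 0.8729

By the reflection principle for Brownian motion, P(M_t ≥ a) = 2 · P(B_t ≥ a) for a ≥ 0. Since B_t ~ N(0, t), P(B_t ≥ 0.56) = 1 − Φ(0.56/√t) = 1 − Φ(0.56/√12.25) = 1 − Φ(0.1600). So
  P(M_{12.25} ≥ 0.56) = 2(1 − Φ(0.1600)) ≈ 0.8729.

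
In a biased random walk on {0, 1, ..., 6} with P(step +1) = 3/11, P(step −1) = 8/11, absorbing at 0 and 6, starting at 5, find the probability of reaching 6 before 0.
P(hit 6 before 0) = (1 − (8/3)^5) / (1 − (8/3)^6) = 19515/52283

Let u_k denote P(reach 6 before 0 | start at k). Boundary: u_0 = 0, u_6 = 1. Recurrence: u_k = 3/11·u_{k+1} + 8/11·u_{k-1} for 1 ≤ k ≤ 5. Try u_k = A + B·r^k with r = q/p = (8/11)/(3/11) = 8/3. Substitution satisfies the recurrence; boundary conditions give:
  u_k = (1 − r^k) / (1 − r^N) = (1 − (8/3)^5) / (1 − (8/3)^6) = 19515/52283.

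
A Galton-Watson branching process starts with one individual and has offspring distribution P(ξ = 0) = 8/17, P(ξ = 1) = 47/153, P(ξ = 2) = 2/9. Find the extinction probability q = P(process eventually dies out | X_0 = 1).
q = 1

Mean offspring μ = 0·8/17 + 1·47/153 + 2·2/9 = 115/153 ≤ 1. For μ ≤ 1 with offspring not concentrated at 1, the Galton-Watson process goes extinct almost surely, so q = 1.
(Algebraic check: The pgf is f(s) = 8/17 + 47/153·s + 2/9·s². The extinction probability q is the smallest fixed point of f in [0, 1]. Setting s = f(s):
  2/9·s² + (47/153 − 1)·s + 8/17 = 0
  2/9·s² − (8/17 + 2/9)·s + 8/17 = 0
which factors as (s − 1)·(2/9·s − 8/17) = 0, giving roots s = 1 and s = (8/17)/(2/9) = 36/17. Since 36/17 ≥ 1, the smallest root in [0, 1] is s = 1.)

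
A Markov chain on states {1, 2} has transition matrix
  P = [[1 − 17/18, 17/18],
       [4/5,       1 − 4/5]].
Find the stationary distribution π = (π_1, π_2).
π_1 = 72/157, π_2 = 85/157

Solve πP = π with π_1 + π_2 = 1. From πP = π: π_1 · (1 − 17/18) + π_2 · 4/5 = π_1 ⇒ π_2 · 4/5 = π_1 · 17/18 ⇒ π_2/π_1 = (17/18)/(4/5) = 85/72. Together with π_1 + π_2 = 1:
  π_1 = (4/5)/(17/18 + 4/5) = (4/5)/(157/90) = 72/157,
  π_2 = (17/18)/(17/18 + 4/5) = (17/18)/(157/90) = 85/157.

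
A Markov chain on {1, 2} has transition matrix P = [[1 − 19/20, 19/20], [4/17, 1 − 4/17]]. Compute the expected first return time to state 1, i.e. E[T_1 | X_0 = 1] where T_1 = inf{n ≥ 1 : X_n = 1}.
E[T_1 | X_0 = 1] = 1/π_1 = 403/80

For an irreducible recurrent Markov chain with stationary distribution π, E[T_i | X_0 = i] = 1/π_i (Kac's formula). Here π_1 = (4/17)/(19/20 + 4/17) = (4/17)/(403/340) = 80/403, so E[T_1 | X_0 = 1] = 1/π_1 = (19/20 + 4/17)/(4/17) = (403/340)/(4/17) = 403/80.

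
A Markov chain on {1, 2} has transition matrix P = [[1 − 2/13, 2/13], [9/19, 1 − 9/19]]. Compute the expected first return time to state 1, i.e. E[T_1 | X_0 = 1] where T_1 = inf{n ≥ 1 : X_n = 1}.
E[T_1 | X_0 = 1] = 1/π_1 = 155/117

For an irreducible recurrent Markov chain with stationary distribution π, E[T_i | X_0 = i] = 1/π_i (Kac's formula). Here π_1 = (9/19)/(2/13 + 9/19) = (9/19)/(155/247) = 117/155, so E[T_1 | X_0 = 1] = 1/π_1 = (2/13 + 9/19)/(9/19) = (155/247)/(9/19) = 155/117.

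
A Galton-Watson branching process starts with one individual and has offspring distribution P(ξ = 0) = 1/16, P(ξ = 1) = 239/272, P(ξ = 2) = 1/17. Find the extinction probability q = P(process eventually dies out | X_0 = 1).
q = 1

Mean offspring μ = 0·1/16 + 1·239/272 + 2·1/17 = 271/272 ≤ 1. For μ ≤ 1 with offspring not concentrated at 1, the Galton-Watson process goes extinct almost surely, so q = 1.
(Algebraic check: The pgf is f(s) = 1/16 + 239/272·s + 1/17·s². The extinction probability q is the smallest fixed point of f in [0, 1]. Setting s = f(s):
  1/17·s² + (239/272 − 1)·s + 1/16 = 0
  1/17·s² − (1/16 + 1/17)·s + 1/16 = 0
which factors as (s − 1)·(1/17·s − 1/16) = 0, giving roots s = 1 and s = (1/16)/(1/17) = 17/16. Since 17/16 ≥ 1, the smallest root in [0, 1] is s = 1.)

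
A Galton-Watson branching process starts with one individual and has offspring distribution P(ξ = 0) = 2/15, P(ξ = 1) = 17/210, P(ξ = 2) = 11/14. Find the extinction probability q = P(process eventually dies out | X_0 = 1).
q = 28/165

The pgf is f(s) = 2/15 + 17/210·s + 11/14·s². The extinction probability q is the smallest fixed point of f in [0, 1]. Setting s = f(s):
  11/14·s² + (17/210 − 1)·s + 2/15 = 0
  11/14·s² − (2/15 + 11/14)·s + 2/15 = 0
which factors as (s − 1)·(11/14·s − 2/15) = 0, giving roots s = 1 and s = (2/15)/(11/14) = 28/165.
Mean offspring μ = 17/210 + 2·11/14 = 347/210 > 1 (supercritical), so q < 1. The extinction probability is the smaller root: q = (2/15)/(11/14) = 28/165.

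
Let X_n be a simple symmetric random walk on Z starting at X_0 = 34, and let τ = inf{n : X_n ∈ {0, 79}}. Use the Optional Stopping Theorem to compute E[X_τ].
E[X_τ] = 34

X_n is a martingale and τ is a bounded-mean stopping time (indeed τ is finite a.s. with bounded expectation since the walk is in a bounded region). By the OST, E[X_τ] = E[X_0] = 34. Equivalently: E[X_τ] = 79 · P(hit 79 first) + 0 · P(hit 0 first) = 79 · (34/79) = 34.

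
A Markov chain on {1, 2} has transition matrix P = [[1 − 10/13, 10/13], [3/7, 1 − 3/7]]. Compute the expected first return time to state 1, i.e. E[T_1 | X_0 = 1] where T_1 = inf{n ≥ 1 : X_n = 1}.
E[T_1 | X_0 = 1] = 1/π_1 = 109/39

For an irreducible recurrent Markov chain with stationary distribution π, E[T_i | X_0 = i] = 1/π_i (Kac's formula). Here π_1 = (3/7)/(10/13 + 3/7) = (3/7)/(109/91) = 39/109, so E[T_1 | X_0 = 1] = 1/π_1 = (10/13 + 3/7)/(3/7) = (109/91)/(3/7) = 109/39.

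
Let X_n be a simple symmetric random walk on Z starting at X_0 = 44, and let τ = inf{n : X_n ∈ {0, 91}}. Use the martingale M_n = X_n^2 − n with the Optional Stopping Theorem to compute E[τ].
E[τ] = 2068

M_n = X_n^2 − n is a martingale (since E[X_{n+1}^2 | F_n] = X_n^2 + 1). By OST (τ has finite mean in a bounded region), E[M_τ] = E[M_0] = X_0^2 − 0 = 44^2 = 1936. Also E[M_τ] = E[X_τ^2] − E[τ]. The walk exits at 0 or 91, with P(hit 91 first) = 44/91, so E[X_τ^2] = 91^2 · 44/91 + 0 = 4004. Thus E[τ] = E[X_τ^2] − E[M_τ] = 4004 − 1936 = 2068 = 44(91 − 44) = 2068.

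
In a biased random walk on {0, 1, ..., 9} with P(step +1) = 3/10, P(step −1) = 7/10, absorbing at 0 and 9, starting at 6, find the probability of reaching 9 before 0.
P(hit 9 before 0) = (1 − (7/3)^6) / (1 − (7/3)^9) = 9990/127639

Let u_k denote P(reach 9 before 0 | start at k). Boundary: u_0 = 0, u_9 = 1. Recurrence: u_k = 3/10·u_{k+1} + 7/10·u_{k-1} for 1 ≤ k ≤ 8. Try u_k = A + B·r^k with r = q/p = (7/10)/(3/10) = 7/3. Substitution satisfies the recurrence; boundary conditions give:
  u_k = (1 − r^k) / (1 − r^N) = (1 − (7/3)^6) / (1 − (7/3)^9) = 9990/127639.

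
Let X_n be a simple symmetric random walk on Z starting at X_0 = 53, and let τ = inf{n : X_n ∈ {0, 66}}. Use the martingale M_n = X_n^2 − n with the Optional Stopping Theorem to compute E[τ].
E[τ] = 689

M_n = X_n^2 − n is a martingale (since E[X_{n+1}^2 | F_n] = X_n^2 + 1). By OST (τ has finite mean in a bounded region), E[M_τ] = E[M_0] = X_0^2 − 0 = 53^2 = 2809. Also E[M_τ] = E[X_τ^2] − E[τ]. The walk exits at 0 or 66, with P(hit 66 first) = 53/66, so E[X_τ^2] = 66^2 · 53/66 + 0 = 3498. Thus E[τ] = E[X_τ^2] − E[M_τ] = 3498 − 2809 = 689 = 53(66 − 53) = 689.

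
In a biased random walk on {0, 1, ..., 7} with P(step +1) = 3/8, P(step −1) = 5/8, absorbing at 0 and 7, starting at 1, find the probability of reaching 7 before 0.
P(hit 7 before 0) = (1 − (5/3)^1) / (1 − (5/3)^7) = 729/37969

Let u_k denote P(reach 7 before 0 | start at k). Boundary: u_0 = 0, u_7 = 1. Recurrence: u_k = 3/8·u_{k+1} + 5/8·u_{k-1} for 1 ≤ k ≤ 6. Try u_k = A + B·r^k with r = q/p = (5/8)/(3/8) = 5/3. Substitution satisfies the recurrence; boundary conditions give:
  u_k = (1 − r^k) / (1 − r^N) = (1 − (5/3)^1) / (1 − (5/3)^7) = 729/37969.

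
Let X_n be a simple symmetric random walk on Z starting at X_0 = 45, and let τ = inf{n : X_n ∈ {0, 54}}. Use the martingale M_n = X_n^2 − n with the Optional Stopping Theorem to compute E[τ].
E[τ] = 405

M_n = X_n^2 − n is a martingale (since E[X_{n+1}^2 | F_n] = X_n^2 + 1). By OST (τ has finite mean in a bounded region), E[M_τ] = E[M_0] = X_0^2 − 0 = 45^2 = 2025. Also E[M_τ] = E[X_τ^2] − E[τ]. The walk exits at 0 or 54, with P(hit 54 first) = 45/54, so E[X_τ^2] = 54^2 · 45/54 + 0 = 2430. Thus E[τ] = E[X_τ^2] − E[M_τ] = 2430 − 2025 = 405 = 45(54 − 45) = 405.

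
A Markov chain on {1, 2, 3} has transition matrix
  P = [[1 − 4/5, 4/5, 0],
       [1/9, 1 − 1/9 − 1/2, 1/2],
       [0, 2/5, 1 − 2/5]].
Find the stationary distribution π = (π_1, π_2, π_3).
π = (5/86, 18/43, 45/86)

This is a birth-death chain on three states, which satisfies detailed balance: π_1 · P_{12} = π_2 · P_{21} and π_2 · P_{23} = π_3 · P_{32}.
From π_1 · 4/5 = π_2 · 1/9: π_2/π_1 = (4/5)/(1/9) = 36/5.
From π_2 · 1/2 = π_3 · 2/5: π_3/π_2 = (1/2)/(2/5) = 5/4.
Take π_1 proportional to 1; then unnormalized π = (1, 36/5, 9). Normalize by dividing by the sum 86/5:
  π = (5/86, 18/43, 45/86).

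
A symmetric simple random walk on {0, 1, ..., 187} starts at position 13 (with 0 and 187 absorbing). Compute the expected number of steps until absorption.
E[τ | X_0 = 13] = 2262

Let v_k = E[τ | X_0 = k]. Boundary: v_0 = v_187 = 0. Recurrence: v_k = 1 + (v_{k-1} + v_{k+1})/2 for 1 ≤ k ≤ 186. The particular solution to v_k − (v_{k-1} + v_{k+1})/2 = 1 is v_k = −k^2. Adding homogeneous solution A + B k and matching boundaries gives v_k = k (187 − k). Substituting k = 13: v_13 = 13 · 174 = 2262.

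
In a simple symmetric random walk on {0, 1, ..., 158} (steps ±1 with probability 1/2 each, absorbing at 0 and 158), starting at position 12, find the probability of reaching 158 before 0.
P(hit 158 before 0) = 12/158 = 6/79

Let u_k = P(hit 158 before 0 | start at k). Then u_0 = 0, u_158 = 1, and u_k = u_{k-1}/2 + u_{k+1}/2 for 1 ≤ k ≤ 157. This harmonic recurrence is solved by u_k = k/158, giving u_12 = 12/158 = 6/79.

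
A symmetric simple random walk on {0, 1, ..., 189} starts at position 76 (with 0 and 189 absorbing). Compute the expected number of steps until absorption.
E[τ | X_0 = 76] = 8588

Let v_k = E[τ | X_0 = k]. Boundary: v_0 = v_189 = 0. Recurrence: v_k = 1 + (v_{k-1} + v_{k+1})/2 for 1 ≤ k ≤ 188. The particular solution to v_k − (v_{k-1} + v_{k+1})/2 = 1 is v_k = −k^2. Adding homogeneous solution A + B k and matching boundaries gives v_k = k (189 − k). Substituting k = 76: v_76 = 76 · 113 = 8588.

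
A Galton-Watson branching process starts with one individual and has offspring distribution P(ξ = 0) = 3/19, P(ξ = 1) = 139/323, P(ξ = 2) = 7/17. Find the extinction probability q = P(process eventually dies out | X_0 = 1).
q = 51/133

The pgf is f(s) = 3/19 + 139/323·s + 7/17·s². The extinction probability q is the smallest fixed point of f in [0, 1]. Setting s = f(s):
  7/17·s² + (139/323 − 1)·s + 3/19 = 0
  7/17·s² − (3/19 + 7/17)·s + 3/19 = 0
which factors as (s − 1)·(7/17·s − 3/19) = 0, giving roots s = 1 and s = (3/19)/(7/17) = 51/133.
Mean offspring μ = 139/323 + 2·7/17 = 405/323 > 1 (supercritical), so q < 1. The extinction probability is the smaller root: q = (3/19)/(7/17) = 51/133.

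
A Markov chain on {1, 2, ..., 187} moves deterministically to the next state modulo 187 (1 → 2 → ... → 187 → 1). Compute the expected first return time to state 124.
E[T_124 | X_0 = 124] = 187

The chain cycles deterministically, so starting at state 124 it returns in exactly 187 steps. Equivalently, the stationary distribution is uniform π_j = 1/187 for every state j, so by Kac's formula E[T_124] = 1/π_124 = 187.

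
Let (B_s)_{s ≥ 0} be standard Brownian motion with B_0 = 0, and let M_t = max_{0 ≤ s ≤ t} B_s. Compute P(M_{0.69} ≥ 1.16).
P(M_{0.69} ≥ 1.16) = 2·P(B_{0.69} ≥ 1.16) = 2(1 − Φ(1.16/√0.69)) ≈ 0.1626

By the reflection principle for Brownian motion, P(M_t ≥ a) = 2 · P(B_t ≥ a) for a ≥ 0. Since B_t ~ N(0, t), P(B_t ≥ 1.16) = 1 − Φ(1.16/√t) = 1 − Φ(1.16/√0.69) = 1 − Φ(1.3965). So
  P(M_{0.69} ≥ 1.16) = 2(1 − Φ(1.3965)) ≈ 0.1626.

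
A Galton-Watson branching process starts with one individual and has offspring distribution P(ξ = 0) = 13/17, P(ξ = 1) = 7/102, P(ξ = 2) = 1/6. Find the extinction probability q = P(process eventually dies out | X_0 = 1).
q = 1

Mean offspring μ = 0·13/17 + 1·7/102 + 2·1/6 = 41/102 ≤ 1. For μ ≤ 1 with offspring not concentrated at 1, the Galton-Watson process goes extinct almost surely, so q = 1.
(Algebraic check: The pgf is f(s) = 13/17 + 7/102·s + 1/6·s². The extinction probability q is the smallest fixed point of f in [0, 1]. Setting s = f(s):
  1/6·s² + (7/102 − 1)·s + 13/17 = 0
  1/6·s² − (13/17 + 1/6)·s + 13/17 = 0
which factors as (s − 1)·(1/6·s − 13/17) = 0, giving roots s = 1 and s = (13/17)/(1/6) = 78/17. Since 78/17 ≥ 1, the smallest root in [0, 1] is s = 1.)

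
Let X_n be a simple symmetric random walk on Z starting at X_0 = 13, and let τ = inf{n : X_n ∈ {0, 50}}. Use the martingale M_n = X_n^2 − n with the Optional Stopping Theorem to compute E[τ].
E[τ] = 481

M_n = X_n^2 − n is a martingale (since E[X_{n+1}^2 | F_n] = X_n^2 + 1). By OST (τ has finite mean in a bounded region), E[M_τ] = E[M_0] = X_0^2 − 0 = 13^2 = 169. Also E[M_τ] = E[X_τ^2] − E[τ]. The walk exits at 0 or 50, with P(hit 50 first) = 13/50, so E[X_τ^2] = 50^2 · 13/50 + 0 = 650. Thus E[τ] = E[X_τ^2] − E[M_τ] = 650 − 169 = 481 = 13(50 − 13) = 481.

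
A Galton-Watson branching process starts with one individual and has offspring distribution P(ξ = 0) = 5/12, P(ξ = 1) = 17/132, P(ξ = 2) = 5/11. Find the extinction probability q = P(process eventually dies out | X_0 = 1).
q = 11/12

The pgf is f(s) = 5/12 + 17/132·s + 5/11·s². The extinction probability q is the smallest fixed point of f in [0, 1]. Setting s = f(s):
  5/11·s² + (17/132 − 1)·s + 5/12 = 0
  5/11·s² − (5/12 + 5/11)·s + 5/12 = 0
which factors as (s − 1)·(5/11·s − 5/12) = 0, giving roots s = 1 and s = (5/12)/(5/11) = 11/12.
Mean offspring μ = 17/132 + 2·5/11 = 137/132 > 1 (supercritical), so q < 1. The extinction probability is the smaller root: q = (5/12)/(5/11) = 11/12.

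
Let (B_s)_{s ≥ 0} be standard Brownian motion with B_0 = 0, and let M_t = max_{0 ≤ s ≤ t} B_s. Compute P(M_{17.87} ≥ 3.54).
P(M_{17.87} ≥ 3.54) = 2·P(B_{17.87} ≥ 3.54) = 2(1 − Φ(3.54/√17.87)) ≈ 0.4024

By the reflection principle for Brownian motion, P(M_t ≥ a) = 2 · P(B_t ≥ a) for a ≥ 0. Since B_t ~ N(0, t), P(B_t ≥ 3.54) = 1 − Φ(3.54/√t) = 1 − Φ(3.54/√17.87) = 1 − Φ(0.8374). So
  P(M_{17.87} ≥ 3.54) = 2(1 − Φ(0.8374)) ≈ 0.4024.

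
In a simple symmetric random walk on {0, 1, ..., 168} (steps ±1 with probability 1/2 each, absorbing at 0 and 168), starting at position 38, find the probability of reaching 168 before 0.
P(hit 168 before 0) = 38/168 = 19/84

Let u_k = P(hit 168 before 0 | start at k). Then u_0 = 0, u_168 = 1, and u_k = u_{k-1}/2 + u_{k+1}/2 for 1 ≤ k ≤ 167. This harmonic recurrence is solved by u_k = k/168, giving u_38 = 38/168 = 19/84.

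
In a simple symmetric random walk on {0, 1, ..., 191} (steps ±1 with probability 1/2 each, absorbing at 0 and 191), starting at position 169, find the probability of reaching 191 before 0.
P(hit 191 before 0) = 169/191

Let u_k = P(hit 191 before 0 | start at k). Then u_0 = 0, u_191 = 1, and u_k = u_{k-1}/2 + u_{k+1}/2 for 1 ≤ k ≤ 190. This harmonic recurrence is solved by u_k = k/191, giving u_169 = 169/191.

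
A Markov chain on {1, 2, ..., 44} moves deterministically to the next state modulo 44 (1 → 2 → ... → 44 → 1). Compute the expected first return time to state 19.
E[T_19 | X_0 = 19] = 44

The chain cycles deterministically, so starting at state 19 it returns in exactly 44 steps. Equivalently, the stationary distribution is uniform π_j = 1/44 for every state j, so by Kac's formula E[T_19] = 1/π_19 = 44.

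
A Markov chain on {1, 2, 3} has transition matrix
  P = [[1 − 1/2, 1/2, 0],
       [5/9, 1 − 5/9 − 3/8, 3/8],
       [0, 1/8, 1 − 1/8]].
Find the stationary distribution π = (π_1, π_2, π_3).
π = (5/23, 9/46, 27/46)

This is a birth-death chain on three states, which satisfies detailed balance: π_1 · P_{12} = π_2 · P_{21} and π_2 · P_{23} = π_3 · P_{32}.
From π_1 · 1/2 = π_2 · 5/9: π_2/π_1 = (1/2)/(5/9) = 9/10.
From π_2 · 3/8 = π_3 · 1/8: π_3/π_2 = (3/8)/(1/8) = 3.
Take π_1 proportional to 1; then unnormalized π = (1, 9/10, 27/10). Normalize by dividing by the sum 23/5:
  π = (5/23, 9/46, 27/46).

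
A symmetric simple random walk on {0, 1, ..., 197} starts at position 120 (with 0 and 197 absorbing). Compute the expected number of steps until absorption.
E[τ | X_0 = 120] = 9240

Let v_k = E[τ | X_0 = k]. Boundary: v_0 = v_197 = 0. Recurrence: v_k = 1 + (v_{k-1} + v_{k+1})/2 for 1 ≤ k ≤ 196. The particular solution to v_k − (v_{k-1} + v_{k+1})/2 = 1 is v_k = −k^2. Adding homogeneous solution A + B k and matching boundaries gives v_k = k (197 − k). Substituting k = 120: v_120 = 120 · 77 = 9240.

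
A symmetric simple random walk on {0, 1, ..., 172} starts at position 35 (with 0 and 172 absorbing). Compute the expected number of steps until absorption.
E[τ | X_0 = 35] = 4795

Let v_k = E[τ | X_0 = k]. Boundary: v_0 = v_172 = 0. Recurrence: v_k = 1 + (v_{k-1} + v_{k+1})/2 for 1 ≤ k ≤ 171. The particular solution to v_k − (v_{k-1} + v_{k+1})/2 = 1 is v_k = −k^2. Adding homogeneous solution A + B k and matching boundaries gives v_k = k (172 − k). Substituting k = 35: v_35 = 35 · 137 = 4795.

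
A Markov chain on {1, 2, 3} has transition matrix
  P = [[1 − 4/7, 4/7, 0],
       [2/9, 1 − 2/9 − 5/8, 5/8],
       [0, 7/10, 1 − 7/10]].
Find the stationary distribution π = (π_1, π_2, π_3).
π = (98/575, 252/575, 9/23)

This is a birth-death chain on three states, which satisfies detailed balance: π_1 · P_{12} = π_2 · P_{21} and π_2 · P_{23} = π_3 · P_{32}.
From π_1 · 4/7 = π_2 · 2/9: π_2/π_1 = (4/7)/(2/9) = 18/7.
From π_2 · 5/8 = π_3 · 7/10: π_3/π_2 = (5/8)/(7/10) = 25/28.
Take π_1 proportional to 1; then unnormalized π = (1, 18/7, 225/98). Normalize by dividing by the sum 575/98:
  π = (98/575, 252/575, 9/23).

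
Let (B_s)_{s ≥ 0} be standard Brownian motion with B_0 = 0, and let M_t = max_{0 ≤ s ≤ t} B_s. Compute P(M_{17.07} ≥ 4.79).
P(M_{17.07} ≥ 4.79) = 2·P(B_{17.07} ≥ 4.79) = 2(1 − Φ(4.79/√17.07)) ≈ 0.2463

By the reflection principle for Brownian motion, P(M_t ≥ a) = 2 · P(B_t ≥ a) for a ≥ 0. Since B_t ~ N(0, t), P(B_t ≥ 4.79) = 1 − Φ(4.79/√t) = 1 − Φ(4.79/√17.07) = 1 − Φ(1.1594). So
  P(M_{17.07} ≥ 4.79) = 2(1 − Φ(1.1594)) ≈ 0.2463.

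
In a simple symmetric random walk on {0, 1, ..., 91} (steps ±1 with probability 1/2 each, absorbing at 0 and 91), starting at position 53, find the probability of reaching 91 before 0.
P(hit 91 before 0) = 53/91

Let u_k = P(hit 91 before 0 | start at k). Then u_0 = 0, u_91 = 1, and u_k = u_{k-1}/2 + u_{k+1}/2 for 1 ≤ k ≤ 90. This harmonic recurrence is solved by u_k = k/91, giving u_53 = 53/91.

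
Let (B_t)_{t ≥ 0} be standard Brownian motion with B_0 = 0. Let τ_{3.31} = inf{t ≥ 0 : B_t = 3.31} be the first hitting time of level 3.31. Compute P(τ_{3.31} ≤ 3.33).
P(τ_{3.31} ≤ 3.33) = 2(1 − Φ(3.31/√3.33)) = 2(1 − Φ(1.8139)) ≈ 0.0697

By the reflection principle for standard BM, P(τ_b ≤ t) = 2 · P(B_t ≥ b). Since B_t ~ N(0, t), P(B_t ≥ 3.31) = 1 − Φ(3.31/√t) = 1 − Φ(3.31/√3.33) = 1 − Φ(1.8139) ≈ 0.03485. Doubling: P(τ_{3.31} ≤ 3.33) ≈ 2 · 0.03485 = 0.06970 ≈ 0.0697.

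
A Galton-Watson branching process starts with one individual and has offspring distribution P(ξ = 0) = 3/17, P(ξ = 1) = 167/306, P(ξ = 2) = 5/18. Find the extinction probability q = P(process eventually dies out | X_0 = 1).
q = 54/85

The pgf is f(s) = 3/17 + 167/306·s + 5/18·s². The extinction probability q is the smallest fixed point of f in [0, 1]. Setting s = f(s):
  5/18·s² + (167/306 − 1)·s + 3/17 = 0
  5/18·s² − (3/17 + 5/18)·s + 3/17 = 0
which factors as (s − 1)·(5/18·s − 3/17) = 0, giving roots s = 1 and s = (3/17)/(5/18) = 54/85.
Mean offspring μ = 167/306 + 2·5/18 = 337/306 > 1 (supercritical), so q < 1. The extinction probability is the smaller root: q = (3/17)/(5/18) = 54/85.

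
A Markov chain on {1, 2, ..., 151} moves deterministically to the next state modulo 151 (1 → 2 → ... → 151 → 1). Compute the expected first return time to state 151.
E[T_151 | X_0 = 151] = 151

The chain cycles deterministically, so starting at state 151 it returns in exactly 151 steps. Equivalently, the stationary distribution is uniform π_j = 1/151 for every state j, so by Kac's formula E[T_151] = 1/π_151 = 151.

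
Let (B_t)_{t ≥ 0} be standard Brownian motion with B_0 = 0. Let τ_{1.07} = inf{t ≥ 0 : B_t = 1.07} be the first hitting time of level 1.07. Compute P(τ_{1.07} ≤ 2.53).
P(τ_{1.07} ≤ 2.53) = 2(1 − Φ(1.07/√2.53)) = 2(1 − Φ(0.6727)) ≈ 0.5011

By the reflection principle for standard BM, P(τ_b ≤ t) = 2 · P(B_t ≥ b). Since B_t ~ N(0, t), P(B_t ≥ 1.07) = 1 − Φ(1.07/√t) = 1 − Φ(1.07/√2.53) = 1 − Φ(0.6727) ≈ 0.25057. Doubling: P(τ_{1.07} ≤ 2.53) ≈ 2 · 0.25057 = 0.50114 ≈ 0.5011.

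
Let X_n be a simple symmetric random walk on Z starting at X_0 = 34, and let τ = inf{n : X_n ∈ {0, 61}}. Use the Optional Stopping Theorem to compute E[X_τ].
E[X_τ] = 34

X_n is a martingale and τ is a bounded-mean stopping time (indeed τ is finite a.s. with bounded expectation since the walk is in a bounded region). By the OST, E[X_τ] = E[X_0] = 34. Equivalently: E[X_τ] = 61 · P(hit 61 first) + 0 · P(hit 0 first) = 61 · (34/61) = 34.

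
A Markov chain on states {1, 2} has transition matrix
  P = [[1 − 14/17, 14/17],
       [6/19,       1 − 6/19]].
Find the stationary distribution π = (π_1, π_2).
π_1 = 51/184, π_2 = 133/184

Solve πP = π with π_1 + π_2 = 1. From πP = π: π_1 · (1 − 14/17) + π_2 · 6/19 = π_1 ⇒ π_2 · 6/19 = π_1 · 14/17 ⇒ π_2/π_1 = (14/17)/(6/19) = 133/51. Together with π_1 + π_2 = 1:
  π_1 = (6/19)/(14/17 + 6/19) = (6/19)/(368/323) = 51/184,
  π_2 = (14/17)/(14/17 + 6/19) = (14/17)/(368/323) = 133/184.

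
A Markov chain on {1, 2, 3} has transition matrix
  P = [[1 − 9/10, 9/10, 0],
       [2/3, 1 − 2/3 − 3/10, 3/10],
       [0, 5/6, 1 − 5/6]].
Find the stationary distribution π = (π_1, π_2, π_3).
π = (250/709, 675/1418, 243/1418)

This is a birth-death chain on three states, which satisfies detailed balance: π_1 · P_{12} = π_2 · P_{21} and π_2 · P_{23} = π_3 · P_{32}.
From π_1 · 9/10 = π_2 · 2/3: π_2/π_1 = (9/10)/(2/3) = 27/20.
From π_2 · 3/10 = π_3 · 5/6: π_3/π_2 = (3/10)/(5/6) = 9/25.
Take π_1 proportional to 1; then unnormalized π = (1, 27/20, 243/500). Normalize by dividing by the sum 709/250:
  π = (250/709, 675/1418, 243/1418).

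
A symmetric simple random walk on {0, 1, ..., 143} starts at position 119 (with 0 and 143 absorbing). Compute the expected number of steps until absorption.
E[τ | X_0 = 119] = 2856

Let v_k = E[τ | X_0 = k]. Boundary: v_0 = v_143 = 0. Recurrence: v_k = 1 + (v_{k-1} + v_{k+1})/2 for 1 ≤ k ≤ 142. The particular solution to v_k − (v_{k-1} + v_{k+1})/2 = 1 is v_k = −k^2. Adding homogeneous solution A + B k and matching boundaries gives v_k = k (143 − k). Substituting k = 119: v_119 = 119 · 24 = 2856.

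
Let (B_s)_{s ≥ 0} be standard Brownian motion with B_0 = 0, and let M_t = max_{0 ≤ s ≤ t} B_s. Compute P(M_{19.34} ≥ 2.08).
P(M_{19.34} ≥ 2.08) = 2·P(B_{19.34} ≥ 2.08) = 2(1 − Φ(2.08/√19.34)) ≈ 0.6362

By the reflection principle for Brownian motion, P(M_t ≥ a) = 2 · P(B_t ≥ a) for a ≥ 0. Since B_t ~ N(0, t), P(B_t ≥ 2.08) = 1 − Φ(2.08/√t) = 1 − Φ(2.08/√19.34) = 1 − Φ(0.4730). So
  P(M_{19.34} ≥ 2.08) = 2(1 − Φ(0.4730)) ≈ 0.6362.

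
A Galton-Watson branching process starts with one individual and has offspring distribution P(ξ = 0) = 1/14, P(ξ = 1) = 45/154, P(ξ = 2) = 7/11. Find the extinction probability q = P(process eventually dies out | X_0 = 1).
q = 11/98

The pgf is f(s) = 1/14 + 45/154·s + 7/11·s². The extinction probability q is the smallest fixed point of f in [0, 1]. Setting s = f(s):
  7/11·s² + (45/154 − 1)·s + 1/14 = 0
  7/11·s² − (1/14 + 7/11)·s + 1/14 = 0
which factors as (s − 1)·(7/11·s − 1/14) = 0, giving roots s = 1 and s = (1/14)/(7/11) = 11/98.
Mean offspring μ = 45/154 + 2·7/11 = 241/154 > 1 (supercritical), so q < 1. The extinction probability is the smaller root: q = (1/14)/(7/11) = 11/98.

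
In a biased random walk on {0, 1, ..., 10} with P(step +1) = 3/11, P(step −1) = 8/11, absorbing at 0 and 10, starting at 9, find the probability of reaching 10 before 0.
P(hit 10 before 0) = (1 − (8/3)^9) / (1 − (8/3)^10) = 80518827/214736555

Let u_k denote P(reach 10 before 0 | start at k). Boundary: u_0 = 0, u_10 = 1. Recurrence: u_k = 3/11·u_{k+1} + 8/11·u_{k-1} for 1 ≤ k ≤ 9. Try u_k = A + B·r^k with r = q/p = (8/11)/(3/11) = 8/3. Substitution satisfies the recurrence; boundary conditions give:
  u_k = (1 − r^k) / (1 − r^N) = (1 − (8/3)^9) / (1 − (8/3)^10) = 80518827/214736555.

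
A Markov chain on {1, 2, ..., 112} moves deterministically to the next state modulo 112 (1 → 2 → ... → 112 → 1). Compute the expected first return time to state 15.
E[T_15 | X_0 = 15] = 112

The chain cycles deterministically, so starting at state 15 it returns in exactly 112 steps. Equivalently, the stationary distribution is uniform π_j = 1/112 for every state j, so by Kac's formula E[T_15] = 1/π_15 = 112.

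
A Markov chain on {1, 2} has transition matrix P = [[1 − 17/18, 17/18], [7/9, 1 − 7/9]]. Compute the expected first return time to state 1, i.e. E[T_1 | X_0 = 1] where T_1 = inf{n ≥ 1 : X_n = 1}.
E[T_1 | X_0 = 1] = 1/π_1 = 31/14

For an irreducible recurrent Markov chain with stationary distribution π, E[T_i | X_0 = i] = 1/π_i (Kac's formula). Here π_1 = (7/9)/(17/18 + 7/9) = (7/9)/(31/18) = 14/31, so E[T_1 | X_0 = 1] = 1/π_1 = (17/18 + 7/9)/(7/9) = (31/18)/(7/9) = 31/14.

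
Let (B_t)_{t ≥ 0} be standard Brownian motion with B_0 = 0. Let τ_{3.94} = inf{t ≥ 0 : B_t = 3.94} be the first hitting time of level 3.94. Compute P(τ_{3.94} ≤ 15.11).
P(τ_{3.94} ≤ 15.11) = 2(1 − Φ(3.94/√15.11)) = 2(1 − Φ(1.0136)) ≈ 0.3108

By the reflection principle for standard BM, P(τ_b ≤ t) = 2 · P(B_t ≥ b). Since B_t ~ N(0, t), P(B_t ≥ 3.94) = 1 − Φ(3.94/√t) = 1 − Φ(3.94/√15.11) = 1 − Φ(1.0136) ≈ 0.15539. Doubling: P(τ_{3.94} ≤ 15.11) ≈ 2 · 0.15539 = 0.31078 ≈ 0.3108.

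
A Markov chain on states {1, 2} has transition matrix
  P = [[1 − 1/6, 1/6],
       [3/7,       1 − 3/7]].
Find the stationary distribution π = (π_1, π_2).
π_1 = 18/25, π_2 = 7/25

Solve πP = π with π_1 + π_2 = 1. From πP = π: π_1 · (1 − 1/6) + π_2 · 3/7 = π_1 ⇒ π_2 · 3/7 = π_1 · 1/6 ⇒ π_2/π_1 = (1/6)/(3/7) = 7/18. Together with π_1 + π_2 = 1:
  π_1 = (3/7)/(1/6 + 3/7) = (3/7)/(25/42) = 18/25,
  π_2 = (1/6)/(1/6 + 3/7) = (1/6)/(25/42) = 7/25.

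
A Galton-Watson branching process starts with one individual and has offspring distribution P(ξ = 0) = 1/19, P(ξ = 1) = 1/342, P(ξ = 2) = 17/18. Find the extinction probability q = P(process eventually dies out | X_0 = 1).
q = 18/323

The pgf is f(s) = 1/19 + 1/342·s + 17/18·s². The extinction probability q is the smallest fixed point of f in [0, 1]. Setting s = f(s):
  17/18·s² + (1/342 − 1)·s + 1/19 = 0
  17/18·s² − (1/19 + 17/18)·s + 1/19 = 0
which factors as (s − 1)·(17/18·s − 1/19) = 0, giving roots s = 1 and s = (1/19)/(17/18) = 18/323.
Mean offspring μ = 1/342 + 2·17/18 = 647/342 > 1 (supercritical), so q < 1. The extinction probability is the smaller root: q = (1/19)/(17/18) = 18/323.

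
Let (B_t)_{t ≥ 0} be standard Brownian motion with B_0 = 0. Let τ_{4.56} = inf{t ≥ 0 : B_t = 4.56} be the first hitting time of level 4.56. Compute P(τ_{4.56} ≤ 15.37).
P(τ_{4.56} ≤ 15.37) = 2(1 − Φ(4.56/√15.37)) = 2(1 − Φ(1.1631)) ≈ 0.2448

By the reflection principle for standard BM, P(τ_b ≤ t) = 2 · P(B_t ≥ b). Since B_t ~ N(0, t), P(B_t ≥ 4.56) = 1 − Φ(4.56/√t) = 1 − Φ(4.56/√15.37) = 1 − Φ(1.1631) ≈ 0.12239. Doubling: P(τ_{4.56} ≤ 15.37) ≈ 2 · 0.12239 = 0.24478 ≈ 0.2448.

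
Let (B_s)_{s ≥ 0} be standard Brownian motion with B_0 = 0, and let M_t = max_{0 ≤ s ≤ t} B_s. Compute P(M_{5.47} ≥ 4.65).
P(M_{5.47} ≥ 4.65) = 2·P(B_{5.47} ≥ 4.65) = 2(1 − Φ(4.65/√5.47)) ≈ 0.0468

By the reflection principle for Brownian motion, P(M_t ≥ a) = 2 · P(B_t ≥ a) for a ≥ 0. Since B_t ~ N(0, t), P(B_t ≥ 4.65) = 1 − Φ(4.65/√t) = 1 − Φ(4.65/√5.47) = 1 − Φ(1.9882). So
  P(M_{5.47} ≥ 4.65) = 2(1 − Φ(1.9882)) ≈ 0.0468.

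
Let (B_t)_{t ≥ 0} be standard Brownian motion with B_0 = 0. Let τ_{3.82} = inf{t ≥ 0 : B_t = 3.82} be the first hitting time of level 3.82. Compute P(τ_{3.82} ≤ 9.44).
P(τ_{3.82} ≤ 9.44) = 2(1 − Φ(3.82/√9.44)) = 2(1 − Φ(1.2433)) ≈ 0.2138

By the reflection principle for standard BM, P(τ_b ≤ t) = 2 · P(B_t ≥ b). Since B_t ~ N(0, t), P(B_t ≥ 3.82) = 1 − Φ(3.82/√t) = 1 − Φ(3.82/√9.44) = 1 − Φ(1.2433) ≈ 0.10688. Doubling: P(τ_{3.82} ≤ 9.44) ≈ 2 · 0.10688 = 0.21376 ≈ 0.2138.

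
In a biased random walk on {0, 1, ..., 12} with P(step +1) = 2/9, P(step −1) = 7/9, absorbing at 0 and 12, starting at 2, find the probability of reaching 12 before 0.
P(hit 12 before 0) = (1 − (7/2)^2) / (1 − (7/2)^12) = 1024/307584069

Let u_k denote P(reach 12 before 0 | start at k). Boundary: u_0 = 0, u_12 = 1. Recurrence: u_k = 2/9·u_{k+1} + 7/9·u_{k-1} for 1 ≤ k ≤ 11. Try u_k = A + B·r^k with r = q/p = (7/9)/(2/9) = 7/2. Substitution satisfies the recurrence; boundary conditions give:
  u_k = (1 − r^k) / (1 − r^N) = (1 − (7/2)^2) / (1 − (7/2)^12) = 1024/307584069.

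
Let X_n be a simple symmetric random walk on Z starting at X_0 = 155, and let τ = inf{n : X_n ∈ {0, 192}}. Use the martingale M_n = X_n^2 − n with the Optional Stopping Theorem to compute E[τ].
E[τ] = 5735

M_n = X_n^2 − n is a martingale (since E[X_{n+1}^2 | F_n] = X_n^2 + 1). By OST (τ has finite mean in a bounded region), E[M_τ] = E[M_0] = X_0^2 − 0 = 155^2 = 24025. Also E[M_τ] = E[X_τ^2] − E[τ]. The walk exits at 0 or 192, with P(hit 192 first) = 155/192, so E[X_τ^2] = 192^2 · 155/192 + 0 = 29760. Thus E[τ] = E[X_τ^2] − E[M_τ] = 29760 − 24025 = 5735 = 155(192 − 155) = 5735.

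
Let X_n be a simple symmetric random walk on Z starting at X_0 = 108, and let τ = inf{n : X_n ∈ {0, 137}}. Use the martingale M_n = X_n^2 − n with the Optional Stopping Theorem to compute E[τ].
E[τ] = 3132

M_n = X_n^2 − n is a martingale (since E[X_{n+1}^2 | F_n] = X_n^2 + 1). By OST (τ has finite mean in a bounded region), E[M_τ] = E[M_0] = X_0^2 − 0 = 108^2 = 11664. Also E[M_τ] = E[X_τ^2] − E[τ]. The walk exits at 0 or 137, with P(hit 137 first) = 108/137, so E[X_τ^2] = 137^2 · 108/137 + 0 = 14796. Thus E[τ] = E[X_τ^2] − E[M_τ] = 14796 − 11664 = 3132 = 108(137 − 108) = 3132.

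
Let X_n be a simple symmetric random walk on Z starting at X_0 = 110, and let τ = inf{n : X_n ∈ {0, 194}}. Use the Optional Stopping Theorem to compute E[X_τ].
E[X_τ] = 110

X_n is a martingale and τ is a bounded-mean stopping time (indeed τ is finite a.s. with bounded expectation since the walk is in a bounded region). By the OST, E[X_τ] = E[X_0] = 110. Equivalently: E[X_τ] = 194 · P(hit 194 first) + 0 · P(hit 0 first) = 194 · (110/194) = 110.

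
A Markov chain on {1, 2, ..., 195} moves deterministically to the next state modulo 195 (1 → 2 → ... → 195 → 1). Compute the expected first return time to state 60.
E[T_60 | X_0 = 60] = 195

The chain cycles deterministically, so starting at state 60 it returns in exactly 195 steps. Equivalently, the stationary distribution is uniform π_j = 1/195 for every state j, so by Kac's formula E[T_60] = 1/π_60 = 195.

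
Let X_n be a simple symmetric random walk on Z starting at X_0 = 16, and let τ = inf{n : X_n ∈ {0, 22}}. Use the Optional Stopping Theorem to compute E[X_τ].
E[X_τ] = 16

X_n is a martingale and τ is a bounded-mean stopping time (indeed τ is finite a.s. with bounded expectation since the walk is in a bounded region). By the OST, E[X_τ] = E[X_0] = 16. Equivalently: E[X_τ] = 22 · P(hit 22 first) + 0 · P(hit 0 first) = 22 · (16/22) = 16.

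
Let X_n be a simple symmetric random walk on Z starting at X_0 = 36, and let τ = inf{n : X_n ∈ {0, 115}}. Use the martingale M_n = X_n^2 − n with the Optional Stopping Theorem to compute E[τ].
E[τ] = 2844

M_n = X_n^2 − n is a martingale (since E[X_{n+1}^2 | F_n] = X_n^2 + 1). By OST (τ has finite mean in a bounded region), E[M_τ] = E[M_0] = X_0^2 − 0 = 36^2 = 1296. Also E[M_τ] = E[X_τ^2] − E[τ]. The walk exits at 0 or 115, with P(hit 115 first) = 36/115, so E[X_τ^2] = 115^2 · 36/115 + 0 = 4140. Thus E[τ] = E[X_τ^2] − E[M_τ] = 4140 − 1296 = 2844 = 36(115 − 36) = 2844.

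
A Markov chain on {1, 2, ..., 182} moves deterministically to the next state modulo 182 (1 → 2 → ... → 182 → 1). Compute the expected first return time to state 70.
E[T_70 | X_0 = 70] = 182

The chain cycles deterministically, so starting at state 70 it returns in exactly 182 steps. Equivalently, the stationary distribution is uniform π_j = 1/182 for every state j, so by Kac's formula E[T_70] = 1/π_70 = 182.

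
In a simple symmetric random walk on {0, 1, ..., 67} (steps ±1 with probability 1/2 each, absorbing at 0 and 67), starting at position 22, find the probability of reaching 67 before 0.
P(hit 67 before 0) = 22/67

Let u_k = P(hit 67 before 0 | start at k). Then u_0 = 0, u_67 = 1, and u_k = u_{k-1}/2 + u_{k+1}/2 for 1 ≤ k ≤ 66. This harmonic recurrence is solved by u_k = k/67, giving u_22 = 22/67.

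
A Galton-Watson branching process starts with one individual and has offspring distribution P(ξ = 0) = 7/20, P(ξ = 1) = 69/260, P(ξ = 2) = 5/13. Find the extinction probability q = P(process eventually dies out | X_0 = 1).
q = 91/100

The pgf is f(s) = 7/20 + 69/260·s + 5/13·s². The extinction probability q is the smallest fixed point of f in [0, 1]. Setting s = f(s):
  5/13·s² + (69/260 − 1)·s + 7/20 = 0
  5/13·s² − (7/20 + 5/13)·s + 7/20 = 0
which factors as (s − 1)·(5/13·s − 7/20) = 0, giving roots s = 1 and s = (7/20)/(5/13) = 91/100.
Mean offspring μ = 69/260 + 2·5/13 = 269/260 > 1 (supercritical), so q < 1. The extinction probability is the smaller root: q = (7/20)/(5/13) = 91/100.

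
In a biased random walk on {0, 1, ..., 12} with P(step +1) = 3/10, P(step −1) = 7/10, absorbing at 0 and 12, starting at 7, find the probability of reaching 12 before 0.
P(hit 12 before 0) = (1 − (7/3)^7) / (1 − (7/3)^12) = 49897377/3460188940

Let u_k denote P(reach 12 before 0 | start at k). Boundary: u_0 = 0, u_12 = 1. Recurrence: u_k = 3/10·u_{k+1} + 7/10·u_{k-1} for 1 ≤ k ≤ 11. Try u_k = A + B·r^k with r = q/p = (7/10)/(3/10) = 7/3. Substitution satisfies the recurrence; boundary conditions give:
  u_k = (1 − r^k) / (1 − r^N) = (1 − (7/3)^7) / (1 − (7/3)^12) = 49897377/3460188940.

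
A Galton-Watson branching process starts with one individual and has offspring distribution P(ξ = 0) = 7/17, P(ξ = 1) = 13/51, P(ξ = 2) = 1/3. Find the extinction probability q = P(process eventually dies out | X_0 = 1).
q = 1

Mean offspring μ = 0·7/17 + 1·13/51 + 2·1/3 = 47/51 ≤ 1. For μ ≤ 1 with offspring not concentrated at 1, the Galton-Watson process goes extinct almost surely, so q = 1.
(Algebraic check: The pgf is f(s) = 7/17 + 13/51·s + 1/3·s². The extinction probability q is the smallest fixed point of f in [0, 1]. Setting s = f(s):
  1/3·s² + (13/51 − 1)·s + 7/17 = 0
  1/3·s² − (7/17 + 1/3)·s + 7/17 = 0
which factors as (s − 1)·(1/3·s − 7/17) = 0, giving roots s = 1 and s = (7/17)/(1/3) = 21/17. Since 21/17 ≥ 1, the smallest root in [0, 1] is s = 1.)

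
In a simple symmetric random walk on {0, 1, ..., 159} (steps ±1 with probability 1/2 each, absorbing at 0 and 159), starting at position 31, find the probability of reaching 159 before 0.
P(hit 159 before 0) = 31/159

Let u_k = P(hit 159 before 0 | start at k). Then u_0 = 0, u_159 = 1, and u_k = u_{k-1}/2 + u_{k+1}/2 for 1 ≤ k ≤ 158. This harmonic recurrence is solved by u_k = k/159, giving u_31 = 31/159.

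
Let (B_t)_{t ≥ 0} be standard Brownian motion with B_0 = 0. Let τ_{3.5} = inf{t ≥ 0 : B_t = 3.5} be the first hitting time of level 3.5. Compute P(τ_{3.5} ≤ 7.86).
P(τ_{3.5} ≤ 7.86) = 2(1 − Φ(3.5/√7.86)) = 2(1 − Φ(1.2484)) ≈ 0.2119

By the reflection principle for standard BM, P(τ_b ≤ t) = 2 · P(B_t ≥ b). Since B_t ~ N(0, t), P(B_t ≥ 3.5) = 1 − Φ(3.5/√t) = 1 − Φ(3.5/√7.86) = 1 − Φ(1.2484) ≈ 0.10594. Doubling: P(τ_{3.5} ≤ 7.86) ≈ 2 · 0.10594 = 0.21188 ≈ 0.2119.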